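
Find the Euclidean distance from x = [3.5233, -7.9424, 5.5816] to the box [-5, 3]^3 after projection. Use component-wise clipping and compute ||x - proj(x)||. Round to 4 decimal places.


Project each component onto [-5, 3].
clip(3.5233) = 3.0, clip(-7.9424) = -5.0, clip(5.5816) = 3.0
Projection = [3.0, -5.0, 3.0]
Squared diffs: [0.2738, 8.6577, 6.6647]
Distance = sqrt(15.5962) = 3.9492


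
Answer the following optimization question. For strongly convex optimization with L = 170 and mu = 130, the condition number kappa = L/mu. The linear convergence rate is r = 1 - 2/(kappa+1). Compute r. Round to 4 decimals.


Step 1: Compute the condition number.
kappa = L/mu = 170/130 = 1.3077
Step 2: Compute the convergence rate.
r = 1 - 2/(kappa + 1) = 1 - 2*mu/(L + mu) = (L - mu)/(L + mu) = 40/300 = 0.1333


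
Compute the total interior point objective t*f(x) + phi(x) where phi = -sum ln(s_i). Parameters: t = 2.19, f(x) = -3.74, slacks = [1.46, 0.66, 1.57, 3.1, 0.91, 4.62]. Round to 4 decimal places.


Step 1: Compute log-barrier.
ln values: [0.3784, -0.4155, 0.4511, 1.1314, -0.0943, 1.5304]
phi = -(0.3784 - 0.4155 + 0.4511 + 1.1314 - 0.0943 + 1.5304) = -2.9815
Step 2: Compute augmented objective.
t*f(x) = 2.19*-3.74 = -8.1906
Total = -8.1906 - 2.9815 = -11.1721


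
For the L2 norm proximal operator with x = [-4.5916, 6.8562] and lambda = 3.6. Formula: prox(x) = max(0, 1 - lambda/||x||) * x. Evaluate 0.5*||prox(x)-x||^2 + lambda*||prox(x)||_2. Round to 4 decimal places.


Step 1: Compute ||x||.
||x|| = 8.2517
Step 2: Compute scaling factor.
scale = max(0, 1 - 3.6/8.2517) = 0.5637
Step 3: prox(x) = [-2.5884, 3.865]
||prox(x)|| = 4.6517
Step 4: Proximal objective.
0.5*||prox-x||^2 = 6.48
lambda*||prox|| = 16.7461
Total = 23.2261


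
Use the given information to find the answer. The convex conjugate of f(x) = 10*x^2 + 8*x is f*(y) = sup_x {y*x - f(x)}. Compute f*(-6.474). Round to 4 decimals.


f*(y) = sup_x {y*x - a*x^2 - b*x} = sup_x {(y-b)*x - a*x^2}
FOC: (y - b) - 2a*x = 0 => x* = (y - b)/(2a)
x* = (-6.474 - 8)/(2*10) = -0.7237
f*(-6.474) = (y-b)^2/(4a) = (-6.474 - 8)^2/(4*10)
= 209.4967/40 = 5.2374


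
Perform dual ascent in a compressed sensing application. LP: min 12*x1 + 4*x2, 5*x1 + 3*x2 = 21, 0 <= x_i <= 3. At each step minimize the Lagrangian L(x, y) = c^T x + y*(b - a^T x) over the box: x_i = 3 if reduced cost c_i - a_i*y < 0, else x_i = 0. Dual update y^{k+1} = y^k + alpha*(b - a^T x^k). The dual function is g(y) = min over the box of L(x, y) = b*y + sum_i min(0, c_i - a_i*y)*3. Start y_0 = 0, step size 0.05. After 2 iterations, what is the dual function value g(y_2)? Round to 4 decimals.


Dual ascent for LP: min 12*x1 + 4*x2, 5*x1 + 3*x2 = 21, 0 <= x_i <= 3
Step 1: y^k = 0.0, reduced costs: (12.0, 4.0)
  x^k = (0.0, 0.0), subgradient = b - a^T x = 21.0
  y^{k+1} = 0.0 + 0.05*21.0 = 1.05
Step 2: y^k = 1.05, reduced costs: (6.75, 0.85)
  x^k = (0.0, 0.0), subgradient = b - a^T x = 21.0
  y^{k+1} = 1.05 + 0.05*21.0 = 2.1
Dual objective at y_2 = 2.1: reduced costs (1.5, -2.3), box minimizer x = (0.0, 3.0)
g(y_2) = b*y + (c1 - a1*y)*x1 + (c2 - a2*y)*x2 = 21*2.1 + 1.5*0.0 + (-2.3)*3.0 = 44.1 + 0.0 - 6.9 = 37.2


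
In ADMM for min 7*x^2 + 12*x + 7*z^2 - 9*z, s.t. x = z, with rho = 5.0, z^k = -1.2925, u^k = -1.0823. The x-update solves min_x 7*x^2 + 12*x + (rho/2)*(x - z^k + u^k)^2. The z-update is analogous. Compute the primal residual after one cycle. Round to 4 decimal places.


ADMM iteration with rho = 5.0, z^k = -1.2925, u^k = -1.0823
Step 1: x-update.
Minimize 7*x^2 + 12*x + (5.0/2)*(x + 1.2925 - 1.0823)^2
FOC: (2*7 + 5.0)*x = -12 + 5.0*(-1.2925 + 1.0823)
x^{k+1} = -0.6869
Step 2: z-update.
Minimize 7*z^2 - 9*z + (5.0/2)*(-0.6869 - z - 1.0823)^2
FOC: (2*7 + 5.0)*z = 9 + 5.0*(-0.6869 - 1.0823)
z^{k+1} = 0.0081
Step 3: u-update.
u^{k+1} = -1.0823 - 0.6869 - 0.0081 = -1.7773
Step 4: Primal residual = |-0.6869 - 0.0081| = 0.695


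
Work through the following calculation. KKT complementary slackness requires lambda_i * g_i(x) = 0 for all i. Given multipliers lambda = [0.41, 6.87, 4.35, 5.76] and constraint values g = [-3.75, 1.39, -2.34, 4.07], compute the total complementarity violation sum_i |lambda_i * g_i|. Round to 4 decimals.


KKT complementary slackness check:
lambda_1 * g_1 = 0.41 * -3.75 = -1.5375
lambda_2 * g_2 = 6.87 * 1.39 = 9.5493
lambda_3 * g_3 = 4.35 * -2.34 = -10.179
lambda_4 * g_4 = 5.76 * 4.07 = 23.4432
Total violation = 1.5375 + 9.5493 + 10.179 + 23.4432 = 44.709


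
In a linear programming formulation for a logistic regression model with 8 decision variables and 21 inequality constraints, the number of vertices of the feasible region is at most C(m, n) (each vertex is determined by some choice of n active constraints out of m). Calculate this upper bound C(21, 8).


Each vertex corresponds to some choice of n active constraints out of m, so the number of vertices is at most C(m, n) = m! / (n!(m-n)!).
m = 21, n = 8
Numerator: 21 * 20 * 19 * 18 * 17 * 16 * 15 * 14
Denominator: 8! = 40320
C(21, 8) = 203490


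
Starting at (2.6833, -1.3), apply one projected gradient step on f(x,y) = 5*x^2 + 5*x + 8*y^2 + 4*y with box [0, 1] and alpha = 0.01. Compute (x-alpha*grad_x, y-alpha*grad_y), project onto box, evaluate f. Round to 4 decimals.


Step 1: Compute gradient at (2.6833, -1.3).
grad_x = 2*5*2.6833 + 5 = 31.833
grad_y = 2*8*-1.3 + 4 = -16.8
Step 2: Gradient step.
x_raw = 2.6833 - 0.01*31.833 = 2.365
y_raw = -1.3 - 0.01*-16.8 = -1.132
Step 3: Project onto [0, 1].
x_proj = clip(2.365) = 1.0
y_proj = clip(-1.132) = 0.0
Step 4: Evaluate f.
f(1.0, 0.0) = 10.0


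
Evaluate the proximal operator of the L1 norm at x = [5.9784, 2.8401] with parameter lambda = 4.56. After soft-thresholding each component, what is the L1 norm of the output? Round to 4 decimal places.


Soft-thresholding with lambda = 4.56:
prox(5.9784) = sign(5.9784)*max(|5.9784| - 4.56, 0) = 1.4184
prox(2.8401) = sign(2.8401)*max(|2.8401| - 4.56, 0) = 0.0
prox(x) = [1.4184, 0.0]
||prox(x)||_1 = 1.4184 + 0.0 = 1.4184


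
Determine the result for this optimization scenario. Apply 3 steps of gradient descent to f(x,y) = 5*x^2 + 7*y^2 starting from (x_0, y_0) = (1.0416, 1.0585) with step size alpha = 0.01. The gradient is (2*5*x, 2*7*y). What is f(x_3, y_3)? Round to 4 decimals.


Gradient descent on f(x,y) = 5*x^2 + 7*y^2.
Starting point: (1.0416, 1.0585), alpha = 0.01
Step 1: grad_x = 2*5*1.0416 = 10.416, grad_y = 2*7*1.0585 = 14.819
  x_1 = 1.0416 - 0.01*10.416 = 0.9374
  y_1 = 1.0585 - 0.01*14.819 = 0.9103
Step 2: grad_x = 2*5*0.9374 = 9.3744, grad_y = 2*7*0.9103 = 12.7443
  x_2 = 0.9374 - 0.01*9.3744 = 0.8437
  y_2 = 0.9103 - 0.01*12.7443 = 0.7829
Step 3: grad_x = 2*5*0.8437 = 8.437, grad_y = 2*7*0.7829 = 10.9601
  x_3 = 0.8437 - 0.01*8.437 = 0.7593
  y_3 = 0.7829 - 0.01*10.9601 = 0.6733
f(0.7593, 0.6733) = 5*0.7593^2 + 7*0.6733^2 = 6.0559


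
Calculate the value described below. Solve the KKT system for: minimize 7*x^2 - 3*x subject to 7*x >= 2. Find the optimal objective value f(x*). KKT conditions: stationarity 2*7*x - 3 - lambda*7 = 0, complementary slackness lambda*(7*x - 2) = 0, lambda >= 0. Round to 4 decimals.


Step 1: Try lambda = 0 (constraint inactive).
x_unc = 3/(2*7) = 0.2143
Check: 7*0.2143 = 1.5001 < 2 -- violated!
Step 2: Constraint must be active: 7*x = 2
x* = 2/7 = 0.2857 (rounded; the exact value 2/7 is used below)
lambda = (2*7*(2/7) - 3)/7 = 0.1429
Step 3: Compute optimal value.
f(x*) = 7*(2/7)^2 - 3*(2/7) = -0.2857


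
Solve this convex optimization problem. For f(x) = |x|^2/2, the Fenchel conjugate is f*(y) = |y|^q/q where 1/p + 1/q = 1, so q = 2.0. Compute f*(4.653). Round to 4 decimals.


The conjugate exponent q satisfies 1/p + 1/q = 1.
p = 2, so q = 2/(2 - 1) = 2.0
|y|^q = 4.653^2.0 = 21.6504
f*(4.653) = 21.6504 / 2.0 = 10.8252


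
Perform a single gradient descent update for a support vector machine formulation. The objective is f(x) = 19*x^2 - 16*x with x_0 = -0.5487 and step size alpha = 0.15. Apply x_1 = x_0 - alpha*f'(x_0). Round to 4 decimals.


We compute the gradient at x_0 and apply the update.
f'(x) = 38*x - 16
f'(-0.5487) = 38*-0.5487 - 16 = -36.8506
x_1 = -0.5487 - 0.15*-36.8506 = 4.9789


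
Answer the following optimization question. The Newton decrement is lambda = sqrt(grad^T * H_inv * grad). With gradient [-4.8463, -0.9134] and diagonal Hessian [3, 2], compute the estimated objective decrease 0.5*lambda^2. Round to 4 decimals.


Step 1: H is diagonal, so H^(-1) * g = [-1.6154, -0.4567].
Step 2: g^T H^(-1) g = sum_i g_i^2 / H_ii
  = (-4.8463)^2/3 + (-0.9134)^2/2
  = 7.8289 + 0.4171 = 8.246
Step 3: Objective decrease = 0.5 * g^T H^(-1) g = 4.123


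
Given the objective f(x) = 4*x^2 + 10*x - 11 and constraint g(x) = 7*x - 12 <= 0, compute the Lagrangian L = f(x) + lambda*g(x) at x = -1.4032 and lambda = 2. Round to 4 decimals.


Step 1: Evaluate f(x).
f(-1.4032) = 4*(-1.4032)^2 + 10*(-1.4032) - 11 = -17.1561
Step 2: Evaluate g(x).
g(-1.4032) = 7*-1.4032 - 12 = -21.8224
Step 3: Compute Lagrangian.
L = -17.1561 + 2*-21.8224 = -60.8009


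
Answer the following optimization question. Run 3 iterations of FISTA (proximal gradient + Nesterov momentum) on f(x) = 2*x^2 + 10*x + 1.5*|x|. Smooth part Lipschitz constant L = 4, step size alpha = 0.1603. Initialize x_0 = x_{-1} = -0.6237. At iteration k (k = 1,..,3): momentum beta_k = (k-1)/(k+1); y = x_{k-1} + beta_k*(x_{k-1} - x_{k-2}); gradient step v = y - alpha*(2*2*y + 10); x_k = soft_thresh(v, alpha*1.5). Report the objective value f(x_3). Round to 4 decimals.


FISTA on f(x) = 2*x^2 + 10*x + 1.5*|x|
L = 4, alpha = 0.1603
Iteration 1: beta = 0.0, y = -0.6237 + 0.0*(-0.6237 + 0.6237) = -0.6237
  grad(y) = 7.5052, v = y - alpha*grad = -1.8268
  prox(v) = soft_thresh(-1.8268, 0.2405) = -1.5863
Iteration 2: beta = 0.3333, y = -1.5863 + 0.3333*(-1.5863 + 0.6237) = -1.9072
  grad(y) = 2.3712, v = y - alpha*grad = -2.2873
  prox(v) = soft_thresh(-2.2873, 0.2405) = -2.0469
Iteration 3: beta = 0.5, y = -2.0469 + 0.5*(-2.0469 + 1.5863) = -2.2771
  grad(y) = 0.8915, v = y - alpha*grad = -2.42
  prox(v) = soft_thresh(-2.42, 0.2405) = -2.1796
f(x_3) = 2*(-2.1796)^2 + 10*(-2.1796) + 1.5*|-2.1796| = -9.0253


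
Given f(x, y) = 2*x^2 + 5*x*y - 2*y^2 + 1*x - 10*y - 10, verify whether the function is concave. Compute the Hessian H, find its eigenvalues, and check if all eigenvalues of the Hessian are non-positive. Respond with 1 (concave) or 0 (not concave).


The Hessian of f(x,y) = 2*x^2 + 5*x*y - 2*y^2 + 1*x - 10*y - 10 is:
H = [[4, 5], [5, -4]]
Trace = 4 - 4 = 0
Determinant = 4*-4 - (5)^2 = -41
Discriminant = (0)^2 - 4*-41 = 164.0
Eigenvalues: lambda_1 = -6.4031, lambda_2 = 6.4031
The function is not concave.

0


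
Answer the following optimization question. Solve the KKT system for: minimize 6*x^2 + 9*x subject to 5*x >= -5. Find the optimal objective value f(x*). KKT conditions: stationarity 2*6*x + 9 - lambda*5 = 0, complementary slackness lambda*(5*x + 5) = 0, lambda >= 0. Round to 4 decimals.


Step 1: Try lambda = 0 (constraint inactive).
Stationarity: 2*6*x + 9 = 0
x* = -9/(2*6) = -0.75
Check constraint: 5*-0.75 = -3.75 >= -5 -- satisfied.
Step 2: Compute optimal value.
f(x*) = 6*(-0.75)^2 + 9*(-0.75) = -3.375


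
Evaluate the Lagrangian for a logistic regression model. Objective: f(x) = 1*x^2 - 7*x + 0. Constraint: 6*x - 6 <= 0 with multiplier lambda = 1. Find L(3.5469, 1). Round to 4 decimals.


Step 1: Evaluate f(x).
f(3.5469) = 1*3.5469^2 - 7*3.5469 + 0 = -12.2478
Step 2: Evaluate g(x).
g(3.5469) = 6*3.5469 - 6 = 15.2814
Step 3: Compute Lagrangian.
L = -12.2478 + 1*15.2814 = 3.0336


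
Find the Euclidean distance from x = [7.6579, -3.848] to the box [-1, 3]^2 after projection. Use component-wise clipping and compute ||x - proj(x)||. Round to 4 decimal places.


Project each component onto [-1, 3].
clip(7.6579) = 3.0, clip(-3.848) = -1.0
Projection = [3.0, -1.0]
Squared diffs: [21.696, 8.1111]
Distance = sqrt(29.8071) = 5.4596


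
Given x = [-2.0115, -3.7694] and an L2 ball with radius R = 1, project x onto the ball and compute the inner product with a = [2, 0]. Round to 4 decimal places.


Step 1: Compute ||x|| (intermediates to 6 decimals).
||x|| = sqrt((-2.0115)^2 + (-3.7694)^2) = 4.27253
Step 2: Project.
Since ||x|| > R, scale = R/||x|| = 1/4.27253 = 0.234053, proj(x) = scale * x
proj(x) = [-0.470798, -0.882239]
Step 3: Dot product.
a^T * proj(x) = 2*(-0.470798) + 0*(-0.882239) = -0.9416


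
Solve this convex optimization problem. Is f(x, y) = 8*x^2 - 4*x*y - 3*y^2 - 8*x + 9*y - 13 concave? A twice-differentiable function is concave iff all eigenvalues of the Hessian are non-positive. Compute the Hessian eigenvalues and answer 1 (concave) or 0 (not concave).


The Hessian of f(x,y) = 8*x^2 - 4*x*y - 3*y^2 - 8*x + 9*y - 13 is:
H = [[16, -4], [-4, -6]]
Trace = 16 - 6 = 10
Determinant = 16*-6 - (-4)^2 = -112
Discriminant = (10)^2 - 4*-112 = 548.0
Eigenvalues: lambda_1 = -6.7047, lambda_2 = 16.7047
The function is not concave.

0


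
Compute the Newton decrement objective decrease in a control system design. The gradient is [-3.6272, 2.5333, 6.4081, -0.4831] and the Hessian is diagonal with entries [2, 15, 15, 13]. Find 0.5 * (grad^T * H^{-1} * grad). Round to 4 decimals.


Step 1: H is diagonal, so H^(-1) * g = [-1.8136, 0.1689, 0.4272, -0.0372].
Step 2: g^T H^(-1) g = sum_i g_i^2 / H_ii
  = (-3.6272)^2/2 + (2.5333)^2/15 + (6.4081)^2/15 + (-0.4831)^2/13
  = 6.5783 + 0.4278 + 2.7376 + 0.018 = 9.7617
Step 3: Objective decrease = 0.5 * g^T H^(-1) g = 4.8808


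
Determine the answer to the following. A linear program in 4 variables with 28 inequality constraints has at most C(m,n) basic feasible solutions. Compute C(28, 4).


Each vertex corresponds to some choice of n active constraints out of m, so the number of vertices is at most C(m, n) = m! / (n!(m-n)!).
m = 28, n = 4
Numerator: 28 * 27 * 26 * 25
Denominator: 4! = 24
C(28, 4) = 20475


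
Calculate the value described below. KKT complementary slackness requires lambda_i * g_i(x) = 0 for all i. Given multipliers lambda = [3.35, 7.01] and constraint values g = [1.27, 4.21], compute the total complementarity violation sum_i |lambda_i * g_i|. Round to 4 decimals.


KKT complementary slackness check:
lambda_1 * g_1 = 3.35 * 1.27 = 4.2545
lambda_2 * g_2 = 7.01 * 4.21 = 29.5121
Total violation = 4.2545 + 29.5121 = 33.7666


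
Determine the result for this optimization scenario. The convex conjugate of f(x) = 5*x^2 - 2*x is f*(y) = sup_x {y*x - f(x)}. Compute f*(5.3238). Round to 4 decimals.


f*(y) = sup_x {y*x - a*x^2 - b*x} = sup_x {(y-b)*x - a*x^2}
FOC: (y - b) - 2a*x = 0 => x* = (y - b)/(2a)
x* = (5.3238 + 2)/(2*5) = 0.7324
f*(5.3238) = (y-b)^2/(4a) = (5.3238 + 2)^2/(4*5)
= 53.638/20 = 2.6819


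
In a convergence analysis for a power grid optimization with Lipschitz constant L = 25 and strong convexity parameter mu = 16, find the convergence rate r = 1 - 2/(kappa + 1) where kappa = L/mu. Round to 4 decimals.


Step 1: Compute the condition number.
kappa = L/mu = 25/16 = 1.5625
Step 2: Compute the convergence rate.
r = 1 - 2/(kappa + 1) = 1 - 2*mu/(L + mu) = (L - mu)/(L + mu) = 9/41 = 0.2195


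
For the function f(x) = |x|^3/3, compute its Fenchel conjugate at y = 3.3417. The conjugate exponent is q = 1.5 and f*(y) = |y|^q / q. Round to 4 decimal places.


The conjugate exponent q satisfies 1/p + 1/q = 1.
p = 3, so q = 3/(3 - 1) = 1.5
|y|^q = 3.3417^1.5 = 6.1087
f*(3.3417) = 6.1087 / 1.5 = 4.0725


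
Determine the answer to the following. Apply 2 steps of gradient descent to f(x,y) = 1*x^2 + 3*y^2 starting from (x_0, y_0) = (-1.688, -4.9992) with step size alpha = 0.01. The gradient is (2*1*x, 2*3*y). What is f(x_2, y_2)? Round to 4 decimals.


Gradient descent on f(x,y) = 1*x^2 + 3*y^2.
Starting point: (-1.688, -4.9992), alpha = 0.01
Step 1: grad_x = 2*1*-1.688 = -3.376, grad_y = 2*3*-4.9992 = -29.9952
  x_1 = -1.688 - 0.01*-3.376 = -1.6542
  y_1 = -4.9992 - 0.01*-29.9952 = -4.6992
Step 2: grad_x = 2*1*-1.6542 = -3.3085, grad_y = 2*3*-4.6992 = -28.1955
  x_2 = -1.6542 - 0.01*-3.3085 = -1.6212
  y_2 = -4.6992 - 0.01*-28.1955 = -4.4173
f(-1.6212, -4.4173) = 1*(-1.6212)^2 + 3*(-4.4173)^2 = 61.1656


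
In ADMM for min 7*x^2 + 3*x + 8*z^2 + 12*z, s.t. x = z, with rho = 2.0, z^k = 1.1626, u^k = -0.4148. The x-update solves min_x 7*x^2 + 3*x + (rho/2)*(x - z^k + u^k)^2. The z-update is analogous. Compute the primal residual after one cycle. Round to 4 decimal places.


ADMM iteration with rho = 2.0, z^k = 1.1626, u^k = -0.4148
Step 1: x-update.
Minimize 7*x^2 + 3*x + (2.0/2)*(x - 1.1626 - 0.4148)^2
FOC: (2*7 + 2.0)*x = -3 + 2.0*(1.1626 + 0.4148)
x^{k+1} = 0.0097
Step 2: z-update.
Minimize 8*z^2 + 12*z + (2.0/2)*(0.0097 - z - 0.4148)^2
FOC: (2*8 + 2.0)*z = -12 + 2.0*(0.0097 - 0.4148)
z^{k+1} = -0.7117
Step 3: u-update.
u^{k+1} = -0.4148 + 0.0097 + 0.7117 = 0.3066
Step 4: Primal residual = |0.0097 + 0.7117| = 0.7214


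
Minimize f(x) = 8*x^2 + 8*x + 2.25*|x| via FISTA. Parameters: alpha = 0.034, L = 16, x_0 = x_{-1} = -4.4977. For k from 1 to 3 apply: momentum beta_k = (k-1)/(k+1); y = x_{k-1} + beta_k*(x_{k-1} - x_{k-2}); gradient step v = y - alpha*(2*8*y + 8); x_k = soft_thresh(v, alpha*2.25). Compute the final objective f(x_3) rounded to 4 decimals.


FISTA on f(x) = 8*x^2 + 8*x + 2.25*|x|
L = 16, alpha = 0.034
Iteration 1: beta = 0.0, y = -4.4977 + 0.0*(-4.4977 + 4.4977) = -4.4977
  grad(y) = -63.9632, v = y - alpha*grad = -2.323
  prox(v) = soft_thresh(-2.323, 0.0765) = -2.2465
Iteration 2: beta = 0.3333, y = -2.2465 + 0.3333*(-2.2465 + 4.4977) = -1.496
  grad(y) = -15.9366, v = y - alpha*grad = -0.9542
  prox(v) = soft_thresh(-0.9542, 0.0765) = -0.8777
Iteration 3: beta = 0.5, y = -0.8777 + 0.5*(-0.8777 + 2.2465) = -0.1933
  grad(y) = 4.907, v = y - alpha*grad = -0.3602
  prox(v) = soft_thresh(-0.3602, 0.0765) = -0.2837
f(x_3) = 8*(-0.2837)^2 + 8*(-0.2837) + 2.25*|-0.2837| = -0.9873


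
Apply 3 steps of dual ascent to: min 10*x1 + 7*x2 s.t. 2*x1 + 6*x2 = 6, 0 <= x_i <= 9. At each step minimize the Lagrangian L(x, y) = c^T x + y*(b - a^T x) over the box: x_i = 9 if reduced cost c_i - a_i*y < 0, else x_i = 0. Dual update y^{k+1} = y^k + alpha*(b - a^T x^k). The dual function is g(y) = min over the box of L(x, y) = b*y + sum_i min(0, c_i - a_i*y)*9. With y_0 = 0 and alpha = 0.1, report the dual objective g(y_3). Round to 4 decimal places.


Dual ascent for LP: min 10*x1 + 7*x2, 2*x1 + 6*x2 = 6, 0 <= x_i <= 9
Step 1: y^k = 0.0, reduced costs: (10.0, 7.0)
  x^k = (0.0, 0.0), subgradient = b - a^T x = 6.0
  y^{k+1} = 0.0 + 0.1*6.0 = 0.6
Step 2: y^k = 0.6, reduced costs: (8.8, 3.4)
  x^k = (0.0, 0.0), subgradient = b - a^T x = 6.0
  y^{k+1} = 0.6 + 0.1*6.0 = 1.2
Step 3: y^k = 1.2, reduced costs: (7.6, -0.2)
  x^k = (0.0, 9.0), subgradient = b - a^T x = -48.0
  y^{k+1} = 1.2 + 0.1*-48.0 = -3.6
Dual objective at y_3 = -3.6: reduced costs (17.2, 28.6), box minimizer x = (0.0, 0.0)
g(y_3) = b*y + (c1 - a1*y)*x1 + (c2 - a2*y)*x2 = 6*(-3.6) + 17.2*0.0 + 28.6*0.0 = -21.6 + 0.0 + 0.0 = -21.6


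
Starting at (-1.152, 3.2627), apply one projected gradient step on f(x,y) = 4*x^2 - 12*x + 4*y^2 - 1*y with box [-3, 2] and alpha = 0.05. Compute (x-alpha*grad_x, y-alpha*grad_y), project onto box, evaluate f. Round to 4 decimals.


Step 1: Compute gradient at (-1.152, 3.2627).
grad_x = 2*4*-1.152 - 12 = -21.216
grad_y = 2*4*3.2627 - 1 = 25.1016
Step 2: Gradient step.
x_raw = -1.152 - 0.05*-21.216 = -0.0912
y_raw = 3.2627 - 0.05*25.1016 = 2.0076
Step 3: Project onto [-3, 2].
x_proj = clip(-0.0912) = -0.0912
y_proj = clip(2.0076) = 2.0
Step 4: Evaluate f.
f(-0.0912, 2.0) = 15.1277


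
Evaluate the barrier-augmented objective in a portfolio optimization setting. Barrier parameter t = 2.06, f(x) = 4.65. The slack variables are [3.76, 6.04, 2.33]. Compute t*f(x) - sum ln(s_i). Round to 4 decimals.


Step 1: Compute log-barrier.
ln values: [1.3244, 1.7984, 0.8459]
phi = -(1.3244 + 1.7984 + 0.8459) = -3.9687
Step 2: Compute augmented objective.
t*f(x) = 2.06*4.65 = 9.579
Total = 9.579 - 3.9687 = 5.6103


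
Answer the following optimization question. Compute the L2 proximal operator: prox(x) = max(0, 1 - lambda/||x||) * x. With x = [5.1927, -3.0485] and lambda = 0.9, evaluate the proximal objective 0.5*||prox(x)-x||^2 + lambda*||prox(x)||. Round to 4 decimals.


Step 1: Compute ||x||.
||x|| = 6.0214
Step 2: Compute scaling factor.
scale = max(0, 1 - 0.9/6.0214) = 0.8505
Step 3: prox(x) = [4.4166, -2.5929]
||prox(x)|| = 5.1214
Step 4: Proximal objective.
0.5*||prox-x||^2 = 0.405
lambda*||prox|| = 4.6093
Total = 5.0143


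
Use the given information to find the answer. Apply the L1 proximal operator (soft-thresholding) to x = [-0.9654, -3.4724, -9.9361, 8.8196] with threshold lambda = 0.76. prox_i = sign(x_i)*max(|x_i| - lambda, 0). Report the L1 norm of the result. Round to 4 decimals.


Soft-thresholding with lambda = 0.76:
prox(-0.9654) = sign(-0.9654)*max(|-0.9654| - 0.76, 0) = -0.2054
prox(-3.4724) = sign(-3.4724)*max(|-3.4724| - 0.76, 0) = -2.7124
prox(-9.9361) = sign(-9.9361)*max(|-9.9361| - 0.76, 0) = -9.1761
prox(8.8196) = sign(8.8196)*max(|8.8196| - 0.76, 0) = 8.0596
prox(x) = [-0.2054, -2.7124, -9.1761, 8.0596]
||prox(x)||_1 = 0.2054 + 2.7124 + 9.1761 + 8.0596 = 20.1535


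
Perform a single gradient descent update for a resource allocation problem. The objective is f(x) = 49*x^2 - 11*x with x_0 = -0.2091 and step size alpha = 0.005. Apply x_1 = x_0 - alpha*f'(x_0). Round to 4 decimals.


We compute the gradient at x_0 and apply the update.
f'(x) = 98*x - 11
f'(-0.2091) = 98*-0.2091 - 11 = -31.4918
x_1 = -0.2091 - 0.005*-31.4918 = -0.0516


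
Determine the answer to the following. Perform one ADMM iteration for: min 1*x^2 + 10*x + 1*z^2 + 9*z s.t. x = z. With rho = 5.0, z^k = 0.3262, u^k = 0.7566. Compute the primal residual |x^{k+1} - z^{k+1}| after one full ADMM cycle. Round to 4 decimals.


ADMM iteration with rho = 5.0, z^k = 0.3262, u^k = 0.7566
Step 1: x-update.
Minimize 1*x^2 + 10*x + (5.0/2)*(x - 0.3262 + 0.7566)^2
FOC: (2*1 + 5.0)*x = -10 + 5.0*(0.3262 - 0.7566)
x^{k+1} = -1.736
Step 2: z-update.
Minimize 1*z^2 + 9*z + (5.0/2)*(-1.736 - z + 0.7566)^2
FOC: (2*1 + 5.0)*z = -9 + 5.0*(-1.736 + 0.7566)
z^{k+1} = -1.9853
Step 3: u-update.
u^{k+1} = 0.7566 - 1.736 + 1.9853 = 1.0059
Step 4: Primal residual = |-1.736 + 1.9853| = 0.2493


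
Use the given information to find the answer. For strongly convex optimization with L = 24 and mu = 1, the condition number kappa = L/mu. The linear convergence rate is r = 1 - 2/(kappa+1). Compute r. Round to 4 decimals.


Step 1: Compute the condition number.
kappa = L/mu = 24/1 = 24.0
Step 2: Compute the convergence rate.
r = 1 - 2/(kappa + 1) = 1 - 2*mu/(L + mu) = (L - mu)/(L + mu) = 23/25 = 0.92


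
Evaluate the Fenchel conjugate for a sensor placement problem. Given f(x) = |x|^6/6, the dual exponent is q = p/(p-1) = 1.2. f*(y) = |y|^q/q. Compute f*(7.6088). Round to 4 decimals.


The conjugate exponent q satisfies 1/p + 1/q = 1.
p = 6, so q = 6/(6 - 1) = 1.2
|y|^q = 7.6088^1.2 = 11.4177
f*(7.6088) = 11.4177 / 1.2 = 9.5148


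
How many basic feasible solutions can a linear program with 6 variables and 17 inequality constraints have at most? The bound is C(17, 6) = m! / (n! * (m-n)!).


Each vertex corresponds to some choice of n active constraints out of m, so the number of vertices is at most C(m, n) = m! / (n!(m-n)!).
m = 17, n = 6
Numerator: 17 * 16 * 15 * 14 * 13 * 12
Denominator: 6! = 720
C(17, 6) = 12376


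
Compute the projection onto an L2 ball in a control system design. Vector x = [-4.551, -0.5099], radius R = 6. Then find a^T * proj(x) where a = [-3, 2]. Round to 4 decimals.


Step 1: Compute ||x|| (intermediates to 6 decimals).
||x|| = sqrt((-4.551)^2 + (-0.5099)^2) = 4.579476
Step 2: Project.
Since ||x|| <= R, proj = x (no scaling needed).
proj(x) = [-4.551, -0.5099]
Step 3: Dot product.
a^T * proj(x) = -3*(-4.551) + 2*(-0.5099) = 12.6332


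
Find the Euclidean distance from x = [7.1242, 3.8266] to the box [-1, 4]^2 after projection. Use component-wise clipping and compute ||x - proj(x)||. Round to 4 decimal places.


Project each component onto [-1, 4].
clip(7.1242) = 4.0, clip(3.8266) = 3.8266
Projection = [4.0, 3.8266]
Squared diffs: [9.7606, 0.0]
Distance = sqrt(9.7606) = 3.1242


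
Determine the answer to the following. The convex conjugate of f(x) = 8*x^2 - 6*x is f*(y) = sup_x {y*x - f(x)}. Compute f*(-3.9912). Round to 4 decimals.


f*(y) = sup_x {y*x - a*x^2 - b*x} = sup_x {(y-b)*x - a*x^2}
FOC: (y - b) - 2a*x = 0 => x* = (y - b)/(2a)
x* = (-3.9912 + 6)/(2*8) = 0.1256
f*(-3.9912) = (y-b)^2/(4a) = (-3.9912 + 6)^2/(4*8)
= 4.0353/32 = 0.1261


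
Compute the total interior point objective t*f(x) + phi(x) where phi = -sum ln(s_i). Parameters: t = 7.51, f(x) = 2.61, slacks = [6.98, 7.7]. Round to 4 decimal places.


Step 1: Compute log-barrier.
ln values: [1.943, 2.0412]
phi = -(1.943 + 2.0412) = -3.9843
Step 2: Compute augmented objective.
t*f(x) = 7.51*2.61 = 19.6011
Total = 19.6011 - 3.9843 = 15.6168


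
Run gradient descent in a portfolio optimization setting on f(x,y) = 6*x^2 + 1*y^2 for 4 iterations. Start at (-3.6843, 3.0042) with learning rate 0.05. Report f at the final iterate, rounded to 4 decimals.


Gradient descent on f(x,y) = 6*x^2 + 1*y^2.
Starting point: (-3.6843, 3.0042), alpha = 0.05
Step 1: grad_x = 2*6*-3.6843 = -44.2116, grad_y = 2*1*3.0042 = 6.0084
  x_1 = -3.6843 - 0.05*-44.2116 = -1.4737
  y_1 = 3.0042 - 0.05*6.0084 = 2.7038
Step 2: grad_x = 2*6*-1.4737 = -17.6846, grad_y = 2*1*2.7038 = 5.4076
  x_2 = -1.4737 - 0.05*-17.6846 = -0.5895
  y_2 = 2.7038 - 0.05*5.4076 = 2.4334
Step 3: grad_x = 2*6*-0.5895 = -7.0739, grad_y = 2*1*2.4334 = 4.8668
  x_3 = -0.5895 - 0.05*-7.0739 = -0.2358
  y_3 = 2.4334 - 0.05*4.8668 = 2.1901
Step 4: grad_x = 2*6*-0.2358 = -2.8295, grad_y = 2*1*2.1901 = 4.3801
  x_4 = -0.2358 - 0.05*-2.8295 = -0.0943
  y_4 = 2.1901 - 0.05*4.3801 = 1.9711
f(-0.0943, 1.9711) = 6*(-0.0943)^2 + 1*1.9711^2 = 3.9384


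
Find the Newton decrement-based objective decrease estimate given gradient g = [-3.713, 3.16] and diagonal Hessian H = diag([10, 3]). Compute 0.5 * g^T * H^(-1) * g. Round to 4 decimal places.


Step 1: H is diagonal, so H^(-1) * g = [-0.3713, 1.0533].
Step 2: g^T H^(-1) g = sum_i g_i^2 / H_ii
  = (-3.713)^2/10 + (3.16)^2/3
  = 1.3786 + 3.3285 = 4.7072
Step 3: Objective decrease = 0.5 * g^T H^(-1) g = 2.3536


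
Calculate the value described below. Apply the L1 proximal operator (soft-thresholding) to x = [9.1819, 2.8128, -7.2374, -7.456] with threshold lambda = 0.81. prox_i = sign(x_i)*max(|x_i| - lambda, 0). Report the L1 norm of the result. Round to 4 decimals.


Soft-thresholding with lambda = 0.81:
prox(9.1819) = sign(9.1819)*max(|9.1819| - 0.81, 0) = 8.3719
prox(2.8128) = sign(2.8128)*max(|2.8128| - 0.81, 0) = 2.0028
prox(-7.2374) = sign(-7.2374)*max(|-7.2374| - 0.81, 0) = -6.4274
prox(-7.456) = sign(-7.456)*max(|-7.456| - 0.81, 0) = -6.646
prox(x) = [8.3719, 2.0028, -6.4274, -6.646]
||prox(x)||_1 = 8.3719 + 2.0028 + 6.4274 + 6.646 = 23.4481


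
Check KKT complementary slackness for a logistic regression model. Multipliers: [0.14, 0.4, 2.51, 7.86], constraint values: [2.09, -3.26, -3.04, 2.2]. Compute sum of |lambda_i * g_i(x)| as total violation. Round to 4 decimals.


KKT complementary slackness check:
lambda_1 * g_1 = 0.14 * 2.09 = 0.2926
lambda_2 * g_2 = 0.4 * -3.26 = -1.304
lambda_3 * g_3 = 2.51 * -3.04 = -7.6304
lambda_4 * g_4 = 7.86 * 2.2 = 17.292
Total violation = 0.2926 + 1.304 + 7.6304 + 17.292 = 26.519


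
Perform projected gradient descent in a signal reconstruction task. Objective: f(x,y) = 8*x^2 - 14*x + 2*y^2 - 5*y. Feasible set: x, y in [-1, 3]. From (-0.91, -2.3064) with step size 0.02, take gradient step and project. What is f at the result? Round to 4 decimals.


Step 1: Compute gradient at (-0.91, -2.3064).
grad_x = 2*8*-0.91 - 14 = -28.56
grad_y = 2*2*-2.3064 - 5 = -14.2256
Step 2: Gradient step.
x_raw = -0.91 - 0.02*-28.56 = -0.3388
y_raw = -2.3064 - 0.02*-14.2256 = -2.0219
Step 3: Project onto [-1, 3].
x_proj = clip(-0.3388) = -0.3388
y_proj = clip(-2.0219) = -1.0
Step 4: Evaluate f.
f(-0.3388, -1.0) = 12.6615


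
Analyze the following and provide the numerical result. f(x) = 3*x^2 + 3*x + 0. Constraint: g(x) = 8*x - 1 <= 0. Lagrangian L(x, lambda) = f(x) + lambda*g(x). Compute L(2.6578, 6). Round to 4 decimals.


Step 1: Evaluate f(x).
f(2.6578) = 3*2.6578^2 + 3*2.6578 + 0 = 29.1651
Step 2: Evaluate g(x).
g(2.6578) = 8*2.6578 - 1 = 20.2624
Step 3: Compute Lagrangian.
L = 29.1651 + 6*20.2624 = 150.7395


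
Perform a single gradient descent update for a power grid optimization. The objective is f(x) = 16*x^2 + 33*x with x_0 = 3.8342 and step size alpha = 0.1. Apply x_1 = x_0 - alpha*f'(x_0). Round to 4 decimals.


We compute the gradient at x_0 and apply the update.
f'(x) = 32*x + 33
f'(3.8342) = 32*3.8342 + 33 = 155.6944
x_1 = 3.8342 - 0.1*155.6944 = -11.7352


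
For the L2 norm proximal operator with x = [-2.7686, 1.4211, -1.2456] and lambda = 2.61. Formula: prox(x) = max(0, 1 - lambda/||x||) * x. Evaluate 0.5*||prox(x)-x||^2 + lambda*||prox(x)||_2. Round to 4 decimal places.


Step 1: Compute ||x||.
||x|| = 3.352
Step 2: Compute scaling factor.
scale = max(0, 1 - 2.61/3.352) = 0.2214
Step 3: prox(x) = [-0.6129, 0.3146, -0.2757]
||prox(x)|| = 0.742
Step 4: Proximal objective.
0.5*||prox-x||^2 = 3.4061
lambda*||prox|| = 1.9366
Total = 5.3428


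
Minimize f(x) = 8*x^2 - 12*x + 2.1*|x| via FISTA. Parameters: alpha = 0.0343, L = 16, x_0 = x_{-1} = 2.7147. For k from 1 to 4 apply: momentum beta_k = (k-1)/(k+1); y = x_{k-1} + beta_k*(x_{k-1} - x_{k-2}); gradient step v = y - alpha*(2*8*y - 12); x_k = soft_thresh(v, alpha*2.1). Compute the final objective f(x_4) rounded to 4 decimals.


FISTA on f(x) = 8*x^2 - 12*x + 2.1*|x|
L = 16, alpha = 0.0343
Iteration 1: beta = 0.0, y = 2.7147 + 0.0*(2.7147 - 2.7147) = 2.7147
  grad(y) = 31.4352, v = y - alpha*grad = 1.6365
  prox(v) = soft_thresh(1.6365, 0.072) = 1.5644
Iteration 2: beta = 0.3333, y = 1.5644 + 0.3333*(1.5644 - 2.7147) = 1.181
  grad(y) = 6.8964, v = y - alpha*grad = 0.9445
  prox(v) = soft_thresh(0.9445, 0.072) = 0.8724
Iteration 3: beta = 0.5, y = 0.8724 + 0.5*(0.8724 - 1.5644) = 0.5265
  grad(y) = -3.5768, v = y - alpha*grad = 0.6491
  prox(v) = soft_thresh(0.6491, 0.072) = 0.5771
Iteration 4: beta = 0.6, y = 0.5771 + 0.6*(0.5771 - 0.8724) = 0.3999
  grad(y) = -5.6016, v = y - alpha*grad = 0.592
  prox(v) = soft_thresh(0.592, 0.072) = 0.52
f(x_4) = 8*0.52^2 - 12*0.52 + 2.1*|0.52| = -2.9848


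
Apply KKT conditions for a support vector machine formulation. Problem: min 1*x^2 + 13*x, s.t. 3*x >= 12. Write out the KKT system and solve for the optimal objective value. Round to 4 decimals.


Step 1: Try lambda = 0 (constraint inactive).
x_unc = -13/(2*1) = -6.5
Check: 3*-6.5 = -19.5 < 12 -- violated!
Step 2: Constraint must be active: 3*x = 12
x* = 12/3 = 4.0
lambda = (2*1*4.0 + 13)/3 = 7.0
Step 3: Compute optimal value.
f(x*) = 1*4.0^2 + 13*4.0 = 68.0


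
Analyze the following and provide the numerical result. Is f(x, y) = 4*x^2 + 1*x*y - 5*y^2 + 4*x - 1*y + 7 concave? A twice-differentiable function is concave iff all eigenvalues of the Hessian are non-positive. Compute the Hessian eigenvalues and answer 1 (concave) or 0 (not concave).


The Hessian of f(x,y) = 4*x^2 + 1*x*y - 5*y^2 + 4*x - 1*y + 7 is:
H = [[8, 1], [1, -10]]
Trace = 8 - 10 = -2
Determinant = 8*-10 - (1)^2 = -81
Discriminant = (-2)^2 - 4*-81 = 328.0
Eigenvalues: lambda_1 = -10.0554, lambda_2 = 8.0554
The function is not concave.

0


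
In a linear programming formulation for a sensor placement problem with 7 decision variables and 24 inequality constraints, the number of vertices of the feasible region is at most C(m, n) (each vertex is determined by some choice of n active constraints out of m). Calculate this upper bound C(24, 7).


Each vertex corresponds to some choice of n active constraints out of m, so the number of vertices is at most C(m, n) = m! / (n!(m-n)!).
m = 24, n = 7
Numerator: 24 * 23 * 22 * 21 * 20 * 19 * 18
Denominator: 7! = 5040
C(24, 7) = 346104


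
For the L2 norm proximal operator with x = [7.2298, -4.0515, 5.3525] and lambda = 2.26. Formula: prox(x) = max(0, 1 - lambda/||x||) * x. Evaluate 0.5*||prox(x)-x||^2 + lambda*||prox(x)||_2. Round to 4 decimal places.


Step 1: Compute ||x||.
||x|| = 9.8658
Step 2: Compute scaling factor.
scale = max(0, 1 - 2.26/9.8658) = 0.7709
Step 3: prox(x) = [5.5736, -3.1234, 4.1264]
||prox(x)|| = 7.6058
Step 4: Proximal objective.
0.5*||prox-x||^2 = 2.5538
lambda*||prox|| = 17.1891
Total = 19.7429


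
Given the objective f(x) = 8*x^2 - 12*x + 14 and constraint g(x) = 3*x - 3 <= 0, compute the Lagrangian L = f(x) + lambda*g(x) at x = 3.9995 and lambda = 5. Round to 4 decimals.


Step 1: Evaluate f(x).
f(3.9995) = 8*3.9995^2 - 12*3.9995 + 14 = 93.974
Step 2: Evaluate g(x).
g(3.9995) = 3*3.9995 - 3 = 8.9985
Step 3: Compute Lagrangian.
L = 93.974 + 5*8.9985 = 138.9665


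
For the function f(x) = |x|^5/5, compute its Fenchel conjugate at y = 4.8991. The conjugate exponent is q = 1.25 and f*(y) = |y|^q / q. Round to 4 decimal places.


The conjugate exponent q satisfies 1/p + 1/q = 1.
p = 5, so q = 5/(5 - 1) = 1.25
|y|^q = 4.8991^1.25 = 7.2886
f*(4.8991) = 7.2886 / 1.25 = 5.8309


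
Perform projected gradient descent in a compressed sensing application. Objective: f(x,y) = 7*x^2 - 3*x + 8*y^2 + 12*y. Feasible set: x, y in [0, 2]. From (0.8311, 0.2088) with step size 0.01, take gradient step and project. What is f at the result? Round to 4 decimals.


Step 1: Compute gradient at (0.8311, 0.2088).
grad_x = 2*7*0.8311 - 3 = 8.6354
grad_y = 2*8*0.2088 + 12 = 15.3408
Step 2: Gradient step.
x_raw = 0.8311 - 0.01*8.6354 = 0.7447
y_raw = 0.2088 - 0.01*15.3408 = 0.0554
Step 3: Project onto [0, 2].
x_proj = clip(0.7447) = 0.7447
y_proj = clip(0.0554) = 0.0554
Step 4: Evaluate f.
f(0.7447, 0.0554) = 2.3375


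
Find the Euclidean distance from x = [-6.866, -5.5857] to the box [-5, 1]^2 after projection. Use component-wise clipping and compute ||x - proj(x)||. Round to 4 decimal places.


Project each component onto [-5, 1].
clip(-6.866) = -5.0, clip(-5.5857) = -5.0
Projection = [-5.0, -5.0]
Squared diffs: [3.482, 0.343]
Distance = sqrt(3.825) = 1.9558


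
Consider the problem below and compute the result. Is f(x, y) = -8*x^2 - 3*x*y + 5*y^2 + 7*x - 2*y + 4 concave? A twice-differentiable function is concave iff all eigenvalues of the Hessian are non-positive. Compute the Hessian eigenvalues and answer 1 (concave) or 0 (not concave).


The Hessian of f(x,y) = -8*x^2 - 3*x*y + 5*y^2 + 7*x - 2*y + 4 is:
H = [[-16, -3], [-3, 10]]
Trace = -16 + 10 = -6
Determinant = -16*10 - (-3)^2 = -169
Discriminant = (-6)^2 - 4*-169 = 712.0
Eigenvalues: lambda_1 = -16.3417, lambda_2 = 10.3417
The function is not concave.

0


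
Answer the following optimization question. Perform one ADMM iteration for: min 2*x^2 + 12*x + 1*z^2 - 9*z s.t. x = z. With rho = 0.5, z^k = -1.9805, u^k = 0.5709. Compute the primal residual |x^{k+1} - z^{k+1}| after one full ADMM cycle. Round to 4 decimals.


ADMM iteration with rho = 0.5, z^k = -1.9805, u^k = 0.5709
Step 1: x-update.
Minimize 2*x^2 + 12*x + (0.5/2)*(x + 1.9805 + 0.5709)^2
FOC: (2*2 + 0.5)*x = -12 + 0.5*(-1.9805 - 0.5709)
x^{k+1} = -2.9502
Step 2: z-update.
Minimize 1*z^2 - 9*z + (0.5/2)*(-2.9502 - z + 0.5709)^2
FOC: (2*1 + 0.5)*z = 9 + 0.5*(-2.9502 + 0.5709)
z^{k+1} = 3.1241
Step 3: u-update.
u^{k+1} = 0.5709 - 2.9502 - 3.1241 = -5.5034
Step 4: Primal residual = |-2.9502 - 3.1241| = 6.0743


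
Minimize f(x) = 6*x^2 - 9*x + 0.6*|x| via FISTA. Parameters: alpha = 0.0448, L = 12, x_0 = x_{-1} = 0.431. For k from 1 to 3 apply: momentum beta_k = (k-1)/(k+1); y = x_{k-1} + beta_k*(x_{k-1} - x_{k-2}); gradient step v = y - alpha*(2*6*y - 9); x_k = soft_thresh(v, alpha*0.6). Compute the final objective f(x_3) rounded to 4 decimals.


FISTA on f(x) = 6*x^2 - 9*x + 0.6*|x|
L = 12, alpha = 0.0448
Iteration 1: beta = 0.0, y = 0.431 + 0.0*(0.431 - 0.431) = 0.431
  grad(y) = -3.828, v = y - alpha*grad = 0.6025
  prox(v) = soft_thresh(0.6025, 0.0269) = 0.5756
Iteration 2: beta = 0.3333, y = 0.5756 + 0.3333*(0.5756 - 0.431) = 0.6238
  grad(y) = -1.5142, v = y - alpha*grad = 0.6917
  prox(v) = soft_thresh(0.6917, 0.0269) = 0.6648
Iteration 3: beta = 0.5, y = 0.6648 + 0.5*(0.6648 - 0.5756) = 0.7094
  grad(y) = -0.4878, v = y - alpha*grad = 0.7312
  prox(v) = soft_thresh(0.7312, 0.0269) = 0.7043
f(x_3) = 6*0.7043^2 - 9*0.7043 + 0.6*|0.7043| = -2.9399


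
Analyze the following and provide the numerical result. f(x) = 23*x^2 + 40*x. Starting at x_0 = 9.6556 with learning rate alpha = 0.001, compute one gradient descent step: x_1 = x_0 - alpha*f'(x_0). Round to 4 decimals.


We compute the gradient at x_0 and apply the update.
f'(x) = 46*x + 40
f'(9.6556) = 46*9.6556 + 40 = 484.1576
x_1 = 9.6556 - 0.001*484.1576 = 9.1714


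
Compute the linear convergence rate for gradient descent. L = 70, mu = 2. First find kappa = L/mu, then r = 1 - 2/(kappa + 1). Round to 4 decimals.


Step 1: Compute the condition number.
kappa = L/mu = 70/2 = 35.0
Step 2: Compute the convergence rate.
r = 1 - 2/(kappa + 1) = 1 - 2*mu/(L + mu) = (L - mu)/(L + mu) = 68/72 = 0.9444


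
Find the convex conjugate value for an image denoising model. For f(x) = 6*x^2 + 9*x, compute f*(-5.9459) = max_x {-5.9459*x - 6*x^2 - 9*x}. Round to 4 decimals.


f*(y) = sup_x {y*x - a*x^2 - b*x} = sup_x {(y-b)*x - a*x^2}
FOC: (y - b) - 2a*x = 0 => x* = (y - b)/(2a)
x* = (-5.9459 - 9)/(2*6) = -1.2455
f*(-5.9459) = (y-b)^2/(4a) = (-5.9459 - 9)^2/(4*6)
= 223.3799/24 = 9.3075


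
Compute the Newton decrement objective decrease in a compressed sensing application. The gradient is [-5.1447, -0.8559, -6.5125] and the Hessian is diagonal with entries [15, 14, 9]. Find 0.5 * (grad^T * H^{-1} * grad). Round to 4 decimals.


Step 1: H is diagonal, so H^(-1) * g = [-0.343, -0.0611, -0.7236].
Step 2: g^T H^(-1) g = sum_i g_i^2 / H_ii
  = (-5.1447)^2/15 + (-0.8559)^2/14 + (-6.5125)^2/9
  = 1.7645 + 0.0523 + 4.7125 = 6.5294
Step 3: Objective decrease = 0.5 * g^T H^(-1) g = 3.2647


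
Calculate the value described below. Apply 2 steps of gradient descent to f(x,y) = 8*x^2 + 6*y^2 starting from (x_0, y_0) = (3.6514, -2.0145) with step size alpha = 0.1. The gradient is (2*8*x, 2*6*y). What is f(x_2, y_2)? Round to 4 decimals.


Gradient descent on f(x,y) = 8*x^2 + 6*y^2.
Starting point: (3.6514, -2.0145), alpha = 0.1
Step 1: grad_x = 2*8*3.6514 = 58.4224, grad_y = 2*6*-2.0145 = -24.174
  x_1 = 3.6514 - 0.1*58.4224 = -2.1908
  y_1 = -2.0145 - 0.1*-24.174 = 0.4029
Step 2: grad_x = 2*8*-2.1908 = -35.0534, grad_y = 2*6*0.4029 = 4.8348
  x_2 = -2.1908 - 0.1*-35.0534 = 1.3145
  y_2 = 0.4029 - 0.1*4.8348 = -0.0806
f(1.3145, -0.0806) = 8*1.3145^2 + 6*(-0.0806)^2 = 13.8623


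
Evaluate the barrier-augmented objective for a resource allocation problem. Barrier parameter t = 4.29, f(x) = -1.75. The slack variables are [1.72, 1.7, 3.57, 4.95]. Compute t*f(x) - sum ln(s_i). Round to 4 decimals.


Step 1: Compute log-barrier.
ln values: [0.5423, 0.5306, 1.2726, 1.5994]
phi = -(0.5423 + 0.5306 + 1.2726 + 1.5994) = -3.9449
Step 2: Compute augmented objective.
t*f(x) = 4.29*-1.75 = -7.5075
Total = -7.5075 - 3.9449 = -11.4524


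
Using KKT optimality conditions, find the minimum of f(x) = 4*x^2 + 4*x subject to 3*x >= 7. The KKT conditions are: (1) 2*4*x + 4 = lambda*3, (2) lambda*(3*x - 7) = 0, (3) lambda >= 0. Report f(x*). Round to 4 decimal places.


Step 1: Try lambda = 0 (constraint inactive).
x_unc = -4/(2*4) = -0.5
Check: 3*-0.5 = -1.5 < 7 -- violated!
Step 2: Constraint must be active: 3*x = 7
x* = 7/3 = 2.3333 (rounded; the exact value 7/3 is used below)
lambda = (2*4*(7/3) + 4)/3 = 7.5556
Step 3: Compute optimal value.
f(x*) = 4*(7/3)^2 + 4*(7/3) = 31.1111


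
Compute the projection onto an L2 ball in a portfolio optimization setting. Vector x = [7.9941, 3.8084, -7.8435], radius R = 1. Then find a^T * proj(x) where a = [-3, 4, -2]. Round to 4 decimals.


Step 1: Compute ||x|| (intermediates to 6 decimals).
||x|| = sqrt(7.9941^2 + 3.8084^2 + (-7.8435)^2) = 11.829203
Step 2: Project.
Since ||x|| > R, scale = R/||x|| = 1/11.829203 = 0.084537, proj(x) = scale * x
proj(x) = [0.675797, 0.321951, -0.663066]
Step 3: Dot product.
a^T * proj(x) = -3*0.675797 + 4*0.321951 - 2*(-0.663066) = 0.5865
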